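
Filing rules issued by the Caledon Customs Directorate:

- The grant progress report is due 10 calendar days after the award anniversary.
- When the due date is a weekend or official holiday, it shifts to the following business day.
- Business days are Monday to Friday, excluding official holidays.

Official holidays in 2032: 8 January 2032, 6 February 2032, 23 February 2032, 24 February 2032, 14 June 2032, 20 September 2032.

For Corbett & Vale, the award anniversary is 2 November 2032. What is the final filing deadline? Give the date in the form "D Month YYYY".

12 November 2032

From 2 November 2032, 10 calendar days later is 12 November 2032.
12 November 2032 (Friday) is already a business day.
The final due date is 12 November 2032.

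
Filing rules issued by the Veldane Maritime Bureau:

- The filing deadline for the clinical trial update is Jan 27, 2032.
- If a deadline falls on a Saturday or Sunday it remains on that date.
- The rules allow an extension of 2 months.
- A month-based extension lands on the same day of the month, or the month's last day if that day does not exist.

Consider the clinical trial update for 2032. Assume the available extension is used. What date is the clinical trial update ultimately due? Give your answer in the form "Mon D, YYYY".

The statutory due date is Jan 27, 2032.
Jan 27, 2032 falls on a Tuesday. The rules make no weekend/holiday allowance, so it remains Jan 27, 2032.
Applying the 2 months extension: 2 months after Jan 27, 2032 is Mar 27, 2032.
Mar 27, 2032 is a Saturday; no weekend or holiday adjustment applies.
The final due date is Mar 27, 2032.

Mar 27, 2032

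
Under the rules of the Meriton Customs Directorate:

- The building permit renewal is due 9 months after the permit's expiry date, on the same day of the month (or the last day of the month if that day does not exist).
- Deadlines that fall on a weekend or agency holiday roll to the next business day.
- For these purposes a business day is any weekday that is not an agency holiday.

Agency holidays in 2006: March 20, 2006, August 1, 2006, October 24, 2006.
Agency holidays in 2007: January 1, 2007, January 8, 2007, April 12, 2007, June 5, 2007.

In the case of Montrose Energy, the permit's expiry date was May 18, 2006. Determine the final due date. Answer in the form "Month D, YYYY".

9 months after May 18, 2006, on the same day of the month, is February 18, 2007.
Because February 18, 2007 is a Sunday, the deadline becomes February 19, 2007 (Monday).
So the filing is due February 19, 2007.

February 19, 2007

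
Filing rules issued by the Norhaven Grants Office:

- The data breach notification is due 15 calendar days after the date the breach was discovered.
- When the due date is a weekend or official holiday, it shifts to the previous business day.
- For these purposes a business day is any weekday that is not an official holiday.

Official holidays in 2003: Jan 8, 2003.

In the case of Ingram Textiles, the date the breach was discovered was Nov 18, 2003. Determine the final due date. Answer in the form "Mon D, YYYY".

15 calendar days after Nov 18, 2003 is Dec 3, 2003.
Since Dec 3, 2003 is a Wednesday and not a holiday, the date is unchanged.
So the filing is due Dec 3, 2003.

Dec 3, 2003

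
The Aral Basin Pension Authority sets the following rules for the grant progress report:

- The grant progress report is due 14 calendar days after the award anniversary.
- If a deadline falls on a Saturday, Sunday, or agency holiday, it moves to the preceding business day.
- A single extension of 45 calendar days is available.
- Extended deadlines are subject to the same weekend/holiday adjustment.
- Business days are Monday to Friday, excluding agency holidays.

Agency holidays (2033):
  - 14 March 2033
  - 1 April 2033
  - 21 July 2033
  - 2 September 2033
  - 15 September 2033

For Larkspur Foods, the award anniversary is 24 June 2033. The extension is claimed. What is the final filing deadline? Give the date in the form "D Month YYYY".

22 August 2033

Trigger date 24 June 2033 + 14 calendar days = 8 July 2033.
8 July 2033 (Friday) is already a business day.
The 45-calendar-day extension moves the deadline from 8 July 2033 to 22 August 2033.
22 August 2033 is a Monday and not a listed holiday, so it stands.
Final deadline: 22 August 2033.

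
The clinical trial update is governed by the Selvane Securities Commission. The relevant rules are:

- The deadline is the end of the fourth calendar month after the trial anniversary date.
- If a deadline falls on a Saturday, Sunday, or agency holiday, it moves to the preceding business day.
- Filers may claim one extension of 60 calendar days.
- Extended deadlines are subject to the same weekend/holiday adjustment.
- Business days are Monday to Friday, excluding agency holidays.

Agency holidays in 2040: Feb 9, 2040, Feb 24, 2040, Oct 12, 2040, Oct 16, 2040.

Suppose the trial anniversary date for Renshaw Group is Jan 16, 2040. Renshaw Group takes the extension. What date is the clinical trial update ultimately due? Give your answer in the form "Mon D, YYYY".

4 months after Jan 16, 2040 falls in May 2040; the last day of that month is May 31, 2040.
May 31, 2040 falls on a Thursday, which is a business day, so no adjustment is needed.
The 60-calendar-day extension moves the deadline from May 31, 2040 to Jul 30, 2040.
Jul 30, 2040 is a Monday and not a listed holiday, so it stands.
Final deadline: Jul 30, 2040.

Jul 30, 2040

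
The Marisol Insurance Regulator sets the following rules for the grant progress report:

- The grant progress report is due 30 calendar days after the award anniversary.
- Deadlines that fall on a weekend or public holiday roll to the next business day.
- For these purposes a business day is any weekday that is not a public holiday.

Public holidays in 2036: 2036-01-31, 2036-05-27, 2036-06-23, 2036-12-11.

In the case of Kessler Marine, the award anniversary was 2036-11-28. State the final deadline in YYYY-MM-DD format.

Trigger date 2036-11-28 + 30 calendar days = 2036-12-28.
2036-12-28 is a Sunday; the next business day is 2036-12-29 (Monday).
The final due date is 2036-12-29.

2036-12-29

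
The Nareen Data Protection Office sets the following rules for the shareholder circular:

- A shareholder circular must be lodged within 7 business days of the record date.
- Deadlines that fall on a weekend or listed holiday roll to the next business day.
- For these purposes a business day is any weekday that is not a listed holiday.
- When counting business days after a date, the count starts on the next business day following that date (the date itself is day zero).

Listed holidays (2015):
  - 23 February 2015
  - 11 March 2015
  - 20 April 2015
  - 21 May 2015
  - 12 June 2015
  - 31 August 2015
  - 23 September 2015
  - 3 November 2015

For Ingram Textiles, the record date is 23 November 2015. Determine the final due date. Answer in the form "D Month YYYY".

Starting the day after 23 November 2015 and counting 7 business days lands on 2 December 2015.
2 December 2015 is a Wednesday and not a listed holiday, so it stands.
So the filing is due 2 December 2015.

2 December 2015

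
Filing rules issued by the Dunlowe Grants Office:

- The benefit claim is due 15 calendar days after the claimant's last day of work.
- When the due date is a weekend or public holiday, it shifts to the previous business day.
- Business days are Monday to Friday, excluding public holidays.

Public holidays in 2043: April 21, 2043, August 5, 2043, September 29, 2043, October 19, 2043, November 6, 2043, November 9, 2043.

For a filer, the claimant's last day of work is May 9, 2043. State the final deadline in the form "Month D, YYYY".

May 22, 2043

From May 9, 2043, 15 calendar days later is May 24, 2043.
Because May 24, 2043 is a Sunday, the deadline becomes May 22, 2043 (Friday).
So the filing is due May 22, 2043.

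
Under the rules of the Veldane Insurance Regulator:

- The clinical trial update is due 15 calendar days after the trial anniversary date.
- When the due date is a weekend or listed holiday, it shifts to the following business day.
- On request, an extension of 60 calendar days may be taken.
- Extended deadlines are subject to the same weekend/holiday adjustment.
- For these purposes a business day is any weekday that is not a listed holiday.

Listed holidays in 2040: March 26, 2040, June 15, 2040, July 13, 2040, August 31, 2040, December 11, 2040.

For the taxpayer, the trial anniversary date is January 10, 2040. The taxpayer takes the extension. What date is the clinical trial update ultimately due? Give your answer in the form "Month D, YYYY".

15 calendar days after January 10, 2040 is January 25, 2040.
January 25, 2040 is a Wednesday and not a listed holiday, so it stands.
Add the 60 calendar-day extension to January 25, 2040: March 25, 2040.
Because March 25, 2040 is a Sunday, the deadline becomes March 27, 2040 (Tuesday).
Final deadline: March 27, 2040.

March 27, 2040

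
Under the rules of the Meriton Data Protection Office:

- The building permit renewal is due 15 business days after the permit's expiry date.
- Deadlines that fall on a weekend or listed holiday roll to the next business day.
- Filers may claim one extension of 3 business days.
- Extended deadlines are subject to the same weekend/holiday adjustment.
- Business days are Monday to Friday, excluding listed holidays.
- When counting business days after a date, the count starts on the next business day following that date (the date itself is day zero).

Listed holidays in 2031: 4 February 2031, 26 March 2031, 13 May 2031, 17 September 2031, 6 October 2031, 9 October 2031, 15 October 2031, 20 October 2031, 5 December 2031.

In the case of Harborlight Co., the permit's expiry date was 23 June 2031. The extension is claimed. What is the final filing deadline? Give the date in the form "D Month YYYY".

17 July 2031

Counting 15 business days after 23 June 2031 (skipping weekends and listed holidays) reaches 14 July 2031.
14 July 2031 is a Monday and not a listed holiday, so it stands.
Counting 3 further business days from 14 July 2031 reaches 17 July 2031.
17 July 2031 falls on a Thursday, which is a business day, so no adjustment is needed.
So the filing is due 17 July 2031.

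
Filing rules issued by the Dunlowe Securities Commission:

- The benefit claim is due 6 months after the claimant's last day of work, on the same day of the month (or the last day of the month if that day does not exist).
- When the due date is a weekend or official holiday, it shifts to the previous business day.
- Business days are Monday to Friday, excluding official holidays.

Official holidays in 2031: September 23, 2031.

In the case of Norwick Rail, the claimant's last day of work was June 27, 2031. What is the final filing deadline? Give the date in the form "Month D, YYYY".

December 26, 2031

Moving 6 months forward from June 27, 2031 on the corresponding day gives December 27, 2031.
December 27, 2031 is a Saturday, so it moves to the preceding business day, December 26, 2031 (Friday).
Final deadline: December 26, 2031.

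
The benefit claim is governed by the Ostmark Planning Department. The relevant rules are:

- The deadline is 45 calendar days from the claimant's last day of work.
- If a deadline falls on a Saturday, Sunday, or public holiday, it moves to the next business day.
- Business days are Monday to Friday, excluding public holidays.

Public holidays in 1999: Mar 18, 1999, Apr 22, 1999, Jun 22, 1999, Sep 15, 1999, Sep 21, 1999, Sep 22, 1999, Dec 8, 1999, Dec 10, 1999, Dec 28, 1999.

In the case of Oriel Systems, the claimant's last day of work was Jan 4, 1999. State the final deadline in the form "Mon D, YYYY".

From Jan 4, 1999, 45 calendar days later is Feb 18, 1999.
Feb 18, 1999 falls on a Thursday, which is a business day, so no adjustment is needed.
Deadline: Feb 18, 1999.

Feb 18, 1999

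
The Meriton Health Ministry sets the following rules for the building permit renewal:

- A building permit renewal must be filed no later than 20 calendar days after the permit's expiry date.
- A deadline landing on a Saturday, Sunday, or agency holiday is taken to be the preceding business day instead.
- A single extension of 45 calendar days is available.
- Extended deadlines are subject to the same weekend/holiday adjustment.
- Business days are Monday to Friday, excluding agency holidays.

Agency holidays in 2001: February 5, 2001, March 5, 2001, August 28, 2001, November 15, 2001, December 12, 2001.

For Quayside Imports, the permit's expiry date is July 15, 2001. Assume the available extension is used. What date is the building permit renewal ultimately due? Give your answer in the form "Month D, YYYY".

20 calendar days after July 15, 2001 is August 4, 2001.
August 4, 2001 is a Saturday, so it moves to the preceding business day, August 3, 2001 (Friday).
With the 45-day extension, August 3, 2001 becomes September 17, 2001.
September 17, 2001 is a Monday and not a listed holiday, so it stands.
So the filing is due September 17, 2001.

September 17, 2001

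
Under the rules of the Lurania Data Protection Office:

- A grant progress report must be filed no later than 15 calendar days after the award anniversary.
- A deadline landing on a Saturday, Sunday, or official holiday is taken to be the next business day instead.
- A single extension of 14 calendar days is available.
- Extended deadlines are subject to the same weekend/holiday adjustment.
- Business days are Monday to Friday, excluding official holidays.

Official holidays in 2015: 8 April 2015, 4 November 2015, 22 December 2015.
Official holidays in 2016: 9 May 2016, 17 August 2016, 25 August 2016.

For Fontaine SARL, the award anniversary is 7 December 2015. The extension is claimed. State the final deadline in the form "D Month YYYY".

From 7 December 2015, 15 calendar days later is 22 December 2015.
22 December 2015 is a listed holiday; the next business day is 23 December 2015 (Wednesday).
With the 14-day extension, 23 December 2015 becomes 6 January 2016.
6 January 2016 falls on a Wednesday, which is a business day, so no adjustment is needed.
Deadline: 6 January 2016.

6 January 2016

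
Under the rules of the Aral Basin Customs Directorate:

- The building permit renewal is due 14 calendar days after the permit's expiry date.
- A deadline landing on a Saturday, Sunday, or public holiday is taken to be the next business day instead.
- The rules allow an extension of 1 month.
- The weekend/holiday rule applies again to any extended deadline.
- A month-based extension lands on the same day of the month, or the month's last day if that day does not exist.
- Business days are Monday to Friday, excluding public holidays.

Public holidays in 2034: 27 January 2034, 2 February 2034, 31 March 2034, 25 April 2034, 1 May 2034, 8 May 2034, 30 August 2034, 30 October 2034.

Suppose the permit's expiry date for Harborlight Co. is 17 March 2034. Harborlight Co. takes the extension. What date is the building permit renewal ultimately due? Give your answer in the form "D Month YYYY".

3 May 2034

Trigger date 17 March 2034 + 14 calendar days = 31 March 2034.
31 March 2034 is a listed holiday; the next business day is 3 April 2034 (Monday).
Add 1 month to 3 April 2034: 3 May 2034.
3 May 2034 is a Wednesday and not a listed holiday, so it stands.
The final due date is 3 May 2034.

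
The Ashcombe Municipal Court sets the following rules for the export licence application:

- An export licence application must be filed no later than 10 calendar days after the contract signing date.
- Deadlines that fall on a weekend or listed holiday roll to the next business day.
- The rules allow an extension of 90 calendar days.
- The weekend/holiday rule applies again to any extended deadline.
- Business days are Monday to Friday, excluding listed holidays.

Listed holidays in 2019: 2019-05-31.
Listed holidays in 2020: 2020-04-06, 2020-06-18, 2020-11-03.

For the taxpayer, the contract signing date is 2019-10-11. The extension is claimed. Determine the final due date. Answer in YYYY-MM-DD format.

2020-01-20

From 2019-10-11, 10 calendar days later is 2019-10-21.
2019-10-21 (Monday) is already a business day.
Applying the 90-calendar-day extension: 2019-10-21 + 90 days = 2020-01-19.
Because 2020-01-19 is a Sunday, the deadline becomes 2020-01-20 (Monday).
Final deadline: 2020-01-20.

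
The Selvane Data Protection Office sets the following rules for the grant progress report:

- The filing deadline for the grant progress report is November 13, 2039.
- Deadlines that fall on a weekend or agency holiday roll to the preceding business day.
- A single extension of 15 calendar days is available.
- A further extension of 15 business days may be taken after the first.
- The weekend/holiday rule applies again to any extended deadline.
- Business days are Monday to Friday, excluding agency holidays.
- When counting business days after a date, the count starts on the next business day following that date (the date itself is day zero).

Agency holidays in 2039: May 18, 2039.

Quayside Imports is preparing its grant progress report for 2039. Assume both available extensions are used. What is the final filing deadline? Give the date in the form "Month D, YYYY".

Start from the fixed due date, November 13, 2039.
November 13, 2039 is a Sunday; the preceding business day is November 11, 2039 (Friday).
The 15-calendar-day extension moves the deadline from November 11, 2039 to November 26, 2039.
November 26, 2039 is a Saturday; the preceding business day is November 25, 2039 (Friday).
Counting 15 further business days from November 25, 2039 reaches December 16, 2039.
December 16, 2039 (Friday) is already a business day.
So the filing is due December 16, 2039.

December 16, 2039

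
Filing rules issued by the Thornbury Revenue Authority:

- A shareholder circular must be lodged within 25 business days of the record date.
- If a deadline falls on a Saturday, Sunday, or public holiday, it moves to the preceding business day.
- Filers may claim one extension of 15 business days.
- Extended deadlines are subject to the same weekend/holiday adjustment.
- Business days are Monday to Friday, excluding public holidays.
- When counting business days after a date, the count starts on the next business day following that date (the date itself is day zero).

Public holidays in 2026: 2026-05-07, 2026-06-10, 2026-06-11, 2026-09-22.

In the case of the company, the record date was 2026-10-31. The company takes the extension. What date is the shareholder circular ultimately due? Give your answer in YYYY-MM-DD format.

25 business days after 2026-10-31, excluding weekends and holidays, is 2026-12-04.
2026-12-04 falls on a Friday, which is a business day, so no adjustment is needed.
Counting 15 further business days from 2026-12-04 reaches 2026-12-25.
2026-12-25 is a Friday and not a listed holiday, so it stands.
So the filing is due 2026-12-25.

2026-12-25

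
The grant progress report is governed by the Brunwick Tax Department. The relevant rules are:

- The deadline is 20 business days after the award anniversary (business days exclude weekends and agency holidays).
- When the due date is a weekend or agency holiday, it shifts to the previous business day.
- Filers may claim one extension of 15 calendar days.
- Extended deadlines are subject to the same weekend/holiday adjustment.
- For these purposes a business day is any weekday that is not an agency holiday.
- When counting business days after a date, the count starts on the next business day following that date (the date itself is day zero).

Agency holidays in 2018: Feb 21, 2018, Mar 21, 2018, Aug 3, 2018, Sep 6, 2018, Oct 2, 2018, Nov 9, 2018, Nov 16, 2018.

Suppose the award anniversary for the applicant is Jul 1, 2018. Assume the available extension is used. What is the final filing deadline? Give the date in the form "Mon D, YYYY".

Aug 10, 2018

Counting 20 business days after Jul 1, 2018 (skipping weekends and listed holidays) reaches Jul 27, 2018.
Since Jul 27, 2018 is a Friday and not a holiday, the date is unchanged.
Applying the 15-calendar-day extension: Jul 27, 2018 + 15 days = Aug 11, 2018.
Aug 11, 2018 falls on a Saturday. Rolling to the preceding business day gives Aug 10, 2018, a Friday.
Final deadline: Aug 10, 2018.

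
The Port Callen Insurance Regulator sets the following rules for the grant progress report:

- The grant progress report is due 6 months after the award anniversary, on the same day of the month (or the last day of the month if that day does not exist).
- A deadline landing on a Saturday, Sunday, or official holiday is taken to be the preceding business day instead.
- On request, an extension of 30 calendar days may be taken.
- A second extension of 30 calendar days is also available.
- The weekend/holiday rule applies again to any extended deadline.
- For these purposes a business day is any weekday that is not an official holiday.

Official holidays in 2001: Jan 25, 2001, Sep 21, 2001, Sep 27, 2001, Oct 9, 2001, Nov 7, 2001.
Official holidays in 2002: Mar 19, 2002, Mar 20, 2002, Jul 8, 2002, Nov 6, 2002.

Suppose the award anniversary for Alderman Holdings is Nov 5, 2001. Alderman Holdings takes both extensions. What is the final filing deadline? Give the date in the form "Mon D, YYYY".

Jun 28, 2002

6 months after Nov 5, 2001, on the same day of the month, is May 5, 2002.
May 5, 2002 is a Sunday; the preceding business day is May 3, 2002 (Friday).
Add the 30 calendar-day extension to May 3, 2002: Jun 2, 2002.
Because Jun 2, 2002 is a Sunday, the deadline becomes May 31, 2002 (Friday).
With the 30-day extension, May 31, 2002 becomes Jun 30, 2002.
Jun 30, 2002 is a Sunday, so it moves to the preceding business day, Jun 28, 2002 (Friday).
Deadline: Jun 28, 2002.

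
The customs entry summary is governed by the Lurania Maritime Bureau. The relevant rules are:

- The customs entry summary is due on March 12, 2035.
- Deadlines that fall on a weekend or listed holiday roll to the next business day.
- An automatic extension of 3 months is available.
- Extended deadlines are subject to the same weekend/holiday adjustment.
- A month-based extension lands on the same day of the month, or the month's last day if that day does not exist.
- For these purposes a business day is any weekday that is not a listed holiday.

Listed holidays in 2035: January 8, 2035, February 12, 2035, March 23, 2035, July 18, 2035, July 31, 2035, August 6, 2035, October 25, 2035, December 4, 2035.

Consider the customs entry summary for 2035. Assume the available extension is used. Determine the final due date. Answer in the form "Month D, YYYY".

The stated deadline is March 12, 2035.
March 12, 2035 falls on a Monday, which is a business day, so no adjustment is needed.
Applying the 3 months extension: 3 months after March 12, 2035 is June 12, 2035.
June 12, 2035 (Tuesday) is already a business day.
So the filing is due June 12, 2035.

June 12, 2035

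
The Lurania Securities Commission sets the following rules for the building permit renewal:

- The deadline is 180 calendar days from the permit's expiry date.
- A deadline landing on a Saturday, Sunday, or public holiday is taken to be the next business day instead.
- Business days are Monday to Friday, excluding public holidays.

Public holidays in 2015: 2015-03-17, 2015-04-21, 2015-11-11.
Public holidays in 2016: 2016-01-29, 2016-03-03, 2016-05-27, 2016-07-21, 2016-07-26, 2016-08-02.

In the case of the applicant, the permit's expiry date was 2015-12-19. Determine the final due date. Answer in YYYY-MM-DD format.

2016-06-16

Adding 180 calendar days to 2015-12-19 gives 2016-06-16.
2016-06-16 (Thursday) is already a business day.
So the filing is due 2016-06-16.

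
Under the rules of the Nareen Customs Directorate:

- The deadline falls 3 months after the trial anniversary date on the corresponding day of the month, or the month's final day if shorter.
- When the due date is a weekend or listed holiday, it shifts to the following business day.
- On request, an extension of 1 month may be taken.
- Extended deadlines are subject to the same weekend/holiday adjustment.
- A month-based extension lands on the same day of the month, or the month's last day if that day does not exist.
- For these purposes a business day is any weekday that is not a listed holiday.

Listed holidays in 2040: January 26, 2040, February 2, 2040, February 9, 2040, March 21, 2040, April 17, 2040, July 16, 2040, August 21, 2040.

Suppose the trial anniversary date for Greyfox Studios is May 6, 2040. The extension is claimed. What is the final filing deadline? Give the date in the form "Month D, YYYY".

September 6, 2040

3 months after May 6, 2040, on the same day of the month, is August 6, 2040.
August 6, 2040 falls on a Monday, which is a business day, so no adjustment is needed.
Applying the 1 month extension: 1 month after August 6, 2040 is September 6, 2040.
September 6, 2040 (Thursday) is already a business day.
Deadline: September 6, 2040.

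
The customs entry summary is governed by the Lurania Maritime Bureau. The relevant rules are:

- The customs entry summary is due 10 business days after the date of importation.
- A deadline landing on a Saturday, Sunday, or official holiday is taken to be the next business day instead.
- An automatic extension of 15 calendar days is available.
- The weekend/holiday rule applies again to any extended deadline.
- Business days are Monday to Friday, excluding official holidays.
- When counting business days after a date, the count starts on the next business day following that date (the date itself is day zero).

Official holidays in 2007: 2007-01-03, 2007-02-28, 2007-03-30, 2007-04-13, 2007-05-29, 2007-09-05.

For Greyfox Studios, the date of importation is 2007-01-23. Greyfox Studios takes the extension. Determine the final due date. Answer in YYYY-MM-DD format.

2007-02-21

Starting the day after 2007-01-23 and counting 10 business days lands on 2007-02-06.
2007-02-06 is a Tuesday and not a listed holiday, so it stands.
The 15-calendar-day extension moves the deadline from 2007-02-06 to 2007-02-21.
Since 2007-02-21 is a Wednesday and not a holiday, the date is unchanged.
So the filing is due 2007-02-21.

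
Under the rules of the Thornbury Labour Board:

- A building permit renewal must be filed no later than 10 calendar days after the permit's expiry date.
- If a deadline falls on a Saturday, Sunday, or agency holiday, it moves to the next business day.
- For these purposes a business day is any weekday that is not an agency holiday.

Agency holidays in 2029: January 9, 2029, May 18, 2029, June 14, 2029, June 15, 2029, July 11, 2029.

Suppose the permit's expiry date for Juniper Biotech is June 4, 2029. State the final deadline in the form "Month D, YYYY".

June 18, 2029

Trigger date June 4, 2029 + 10 calendar days = June 14, 2029.
June 14, 2029 is a listed holiday, so it moves to the next business day, June 18, 2029 (Monday).
Deadline: June 18, 2029.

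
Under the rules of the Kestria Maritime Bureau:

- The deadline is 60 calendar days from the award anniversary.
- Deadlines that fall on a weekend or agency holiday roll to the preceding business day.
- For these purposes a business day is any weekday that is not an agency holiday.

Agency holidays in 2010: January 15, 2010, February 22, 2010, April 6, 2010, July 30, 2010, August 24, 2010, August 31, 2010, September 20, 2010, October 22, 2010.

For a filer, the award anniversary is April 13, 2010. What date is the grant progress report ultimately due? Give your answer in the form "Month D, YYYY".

60 calendar days after April 13, 2010 is June 12, 2010.
June 12, 2010 falls on a Saturday. Rolling to the preceding business day gives June 11, 2010, a Friday.
Final deadline: June 11, 2010.

June 11, 2010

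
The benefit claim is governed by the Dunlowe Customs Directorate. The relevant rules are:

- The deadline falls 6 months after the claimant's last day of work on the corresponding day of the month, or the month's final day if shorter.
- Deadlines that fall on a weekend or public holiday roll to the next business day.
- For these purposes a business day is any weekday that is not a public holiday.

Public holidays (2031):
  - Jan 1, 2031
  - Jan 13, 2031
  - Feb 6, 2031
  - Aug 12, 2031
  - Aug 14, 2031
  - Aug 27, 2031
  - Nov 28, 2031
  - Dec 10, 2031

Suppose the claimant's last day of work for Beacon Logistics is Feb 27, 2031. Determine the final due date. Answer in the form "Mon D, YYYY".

Moving 6 months forward from Feb 27, 2031 on the corresponding day gives Aug 27, 2031.
Because Aug 27, 2031 is a listed holiday, the deadline becomes Aug 28, 2031 (Thursday).
So the filing is due Aug 28, 2031.

Aug 28, 2031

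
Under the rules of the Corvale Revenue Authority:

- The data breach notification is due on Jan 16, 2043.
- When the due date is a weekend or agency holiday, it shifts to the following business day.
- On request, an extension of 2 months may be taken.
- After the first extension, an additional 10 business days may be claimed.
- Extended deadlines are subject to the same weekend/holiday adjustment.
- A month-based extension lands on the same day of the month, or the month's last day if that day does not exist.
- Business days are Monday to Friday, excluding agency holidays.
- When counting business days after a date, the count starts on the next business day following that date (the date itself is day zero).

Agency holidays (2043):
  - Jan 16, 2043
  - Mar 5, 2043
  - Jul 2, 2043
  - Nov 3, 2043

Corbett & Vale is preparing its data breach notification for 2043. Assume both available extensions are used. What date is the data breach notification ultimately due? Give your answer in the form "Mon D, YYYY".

Start from the fixed due date, Jan 16, 2043.
Jan 16, 2043 is a listed holiday, so it moves to the next business day, Jan 19, 2043 (Monday).
Add 2 months to Jan 19, 2043: Mar 19, 2043.
Mar 19, 2043 (Thursday) is already a business day.
Applying the 10-business-day extension: 10 business days after Mar 19, 2043 is Apr 2, 2043.
Since Apr 2, 2043 is a Thursday and not a holiday, the date is unchanged.
Deadline: Apr 2, 2043.

Apr 2, 2043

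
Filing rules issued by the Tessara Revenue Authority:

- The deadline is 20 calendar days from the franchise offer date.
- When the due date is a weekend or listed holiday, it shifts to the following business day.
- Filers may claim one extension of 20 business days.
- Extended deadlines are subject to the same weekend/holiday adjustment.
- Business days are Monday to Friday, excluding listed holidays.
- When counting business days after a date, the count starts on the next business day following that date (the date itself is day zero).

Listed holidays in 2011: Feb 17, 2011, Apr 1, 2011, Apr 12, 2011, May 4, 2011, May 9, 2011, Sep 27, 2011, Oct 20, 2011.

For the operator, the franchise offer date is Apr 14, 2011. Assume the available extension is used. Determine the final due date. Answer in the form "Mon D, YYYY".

From Apr 14, 2011, 20 calendar days later is May 4, 2011.
May 4, 2011 is a listed holiday, so it moves to the next business day, May 5, 2011 (Thursday).
The 20-business-day extension runs from May 5, 2011 to Jun 3, 2011.
Since Jun 3, 2011 is a Friday and not a holiday, the date is unchanged.
So the filing is due Jun 3, 2011.

Jun 3, 2011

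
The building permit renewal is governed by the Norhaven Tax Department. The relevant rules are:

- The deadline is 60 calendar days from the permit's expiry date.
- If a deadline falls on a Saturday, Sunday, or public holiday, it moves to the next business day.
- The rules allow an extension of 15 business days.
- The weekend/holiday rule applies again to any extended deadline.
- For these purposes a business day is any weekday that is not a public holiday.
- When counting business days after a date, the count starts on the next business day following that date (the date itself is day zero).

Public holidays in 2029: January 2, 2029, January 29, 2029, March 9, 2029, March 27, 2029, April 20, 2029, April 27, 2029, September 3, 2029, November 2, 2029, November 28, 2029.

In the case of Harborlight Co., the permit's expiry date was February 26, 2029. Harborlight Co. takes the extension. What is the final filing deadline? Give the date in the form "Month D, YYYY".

60 calendar days after February 26, 2029 is April 27, 2029.
Because April 27, 2029 is a listed holiday, the deadline becomes April 30, 2029 (Monday).
The 15-business-day extension runs from April 30, 2029 to May 21, 2029.
Since May 21, 2029 is a Monday and not a holiday, the date is unchanged.
Final deadline: May 21, 2029.

May 21, 2029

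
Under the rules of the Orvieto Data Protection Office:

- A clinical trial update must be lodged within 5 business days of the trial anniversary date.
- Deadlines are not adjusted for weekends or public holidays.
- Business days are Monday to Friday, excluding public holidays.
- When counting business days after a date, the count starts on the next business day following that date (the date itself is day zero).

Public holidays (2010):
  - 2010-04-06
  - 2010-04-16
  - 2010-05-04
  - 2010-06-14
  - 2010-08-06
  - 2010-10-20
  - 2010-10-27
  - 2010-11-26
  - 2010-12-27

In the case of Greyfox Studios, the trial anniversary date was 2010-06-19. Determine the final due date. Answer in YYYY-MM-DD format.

Starting the day after 2010-06-19 and counting 5 business days lands on 2010-06-25.
No adjustment is made for weekends or holidays, so 2010-06-25 stands.
Final deadline: 2010-06-25.

2010-06-25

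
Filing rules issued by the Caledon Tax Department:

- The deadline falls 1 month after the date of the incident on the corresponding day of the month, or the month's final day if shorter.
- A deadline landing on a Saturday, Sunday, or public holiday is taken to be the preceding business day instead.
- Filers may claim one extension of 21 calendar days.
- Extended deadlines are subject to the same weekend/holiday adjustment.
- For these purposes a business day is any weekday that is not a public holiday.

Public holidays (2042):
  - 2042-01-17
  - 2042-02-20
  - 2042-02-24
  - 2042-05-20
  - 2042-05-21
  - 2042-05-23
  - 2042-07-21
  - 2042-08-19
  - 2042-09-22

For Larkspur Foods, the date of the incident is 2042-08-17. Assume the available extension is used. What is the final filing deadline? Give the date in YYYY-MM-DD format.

2042-10-08

Moving 1 month forward from 2042-08-17 on the corresponding day gives 2042-09-17.
Since 2042-09-17 is a Wednesday and not a holiday, the date is unchanged.
The 21-calendar-day extension moves the deadline from 2042-09-17 to 2042-10-08.
2042-10-08 is a Wednesday and not a listed holiday, so it stands.
Deadline: 2042-10-08.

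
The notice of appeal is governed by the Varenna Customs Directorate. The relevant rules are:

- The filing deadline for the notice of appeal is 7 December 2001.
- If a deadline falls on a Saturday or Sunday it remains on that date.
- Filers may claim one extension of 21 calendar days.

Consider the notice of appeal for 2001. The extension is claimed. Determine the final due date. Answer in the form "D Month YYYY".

The statutory due date is 7 December 2001.
7 December 2001 falls on a Friday. The rules make no weekend/holiday allowance, so it remains 7 December 2001.
Applying the 21-calendar-day extension: 7 December 2001 + 21 days = 28 December 2001.
No adjustment is made for weekends or holidays, so 28 December 2001 stands.
So the filing is due 28 December 2001.

28 December 2001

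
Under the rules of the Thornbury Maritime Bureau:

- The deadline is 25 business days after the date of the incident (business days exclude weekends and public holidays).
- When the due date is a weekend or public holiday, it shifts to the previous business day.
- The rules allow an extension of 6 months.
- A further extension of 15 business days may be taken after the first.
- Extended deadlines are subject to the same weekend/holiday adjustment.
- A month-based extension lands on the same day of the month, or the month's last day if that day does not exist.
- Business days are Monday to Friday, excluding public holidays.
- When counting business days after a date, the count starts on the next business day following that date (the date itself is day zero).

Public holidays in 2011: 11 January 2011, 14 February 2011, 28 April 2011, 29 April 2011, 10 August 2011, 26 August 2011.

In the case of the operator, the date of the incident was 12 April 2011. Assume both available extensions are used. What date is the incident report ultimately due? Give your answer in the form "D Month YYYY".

Starting the day after 12 April 2011 and counting 25 business days lands on 19 May 2011.
19 May 2011 falls on a Thursday, which is a business day, so no adjustment is needed.
Add 6 months to 19 May 2011: 19 November 2011.
19 November 2011 is a Saturday, so it moves to the preceding business day, 18 November 2011 (Friday).
The 15-business-day extension runs from 18 November 2011 to 9 December 2011.
Since 9 December 2011 is a Friday and not a holiday, the date is unchanged.
Deadline: 9 December 2011.

9 December 2011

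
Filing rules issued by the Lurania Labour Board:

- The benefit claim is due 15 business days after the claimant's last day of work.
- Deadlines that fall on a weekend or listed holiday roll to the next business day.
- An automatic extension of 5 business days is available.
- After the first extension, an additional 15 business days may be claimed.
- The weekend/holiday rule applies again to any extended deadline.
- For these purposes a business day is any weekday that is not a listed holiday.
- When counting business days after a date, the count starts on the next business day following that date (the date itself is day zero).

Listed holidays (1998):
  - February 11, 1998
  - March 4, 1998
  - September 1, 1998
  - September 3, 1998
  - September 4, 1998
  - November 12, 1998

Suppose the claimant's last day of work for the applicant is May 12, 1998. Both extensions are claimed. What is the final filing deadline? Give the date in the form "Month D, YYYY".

June 30, 1998

15 business days after May 12, 1998, excluding weekends and holidays, is June 2, 1998.
June 2, 1998 (Tuesday) is already a business day.
The 5-business-day extension runs from June 2, 1998 to June 9, 1998.
June 9, 1998 falls on a Tuesday, which is a business day, so no adjustment is needed.
Counting 15 further business days from June 9, 1998 reaches June 30, 1998.
Since June 30, 1998 is a Tuesday and not a holiday, the date is unchanged.
So the filing is due June 30, 1998.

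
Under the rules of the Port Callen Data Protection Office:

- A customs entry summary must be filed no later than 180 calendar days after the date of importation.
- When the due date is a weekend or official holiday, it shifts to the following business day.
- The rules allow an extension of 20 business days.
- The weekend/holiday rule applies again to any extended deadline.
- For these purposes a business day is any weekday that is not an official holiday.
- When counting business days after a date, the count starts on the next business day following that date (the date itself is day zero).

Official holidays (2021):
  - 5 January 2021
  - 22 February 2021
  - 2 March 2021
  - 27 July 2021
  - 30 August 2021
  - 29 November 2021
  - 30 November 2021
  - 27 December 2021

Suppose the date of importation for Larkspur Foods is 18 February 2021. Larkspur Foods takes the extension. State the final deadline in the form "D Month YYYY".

15 September 2021

Trigger date 18 February 2021 + 180 calendar days = 17 August 2021.
17 August 2021 (Tuesday) is already a business day.
The 20-business-day extension runs from 17 August 2021 to 15 September 2021.
15 September 2021 is a Wednesday and not a listed holiday, so it stands.
The final due date is 15 September 2021.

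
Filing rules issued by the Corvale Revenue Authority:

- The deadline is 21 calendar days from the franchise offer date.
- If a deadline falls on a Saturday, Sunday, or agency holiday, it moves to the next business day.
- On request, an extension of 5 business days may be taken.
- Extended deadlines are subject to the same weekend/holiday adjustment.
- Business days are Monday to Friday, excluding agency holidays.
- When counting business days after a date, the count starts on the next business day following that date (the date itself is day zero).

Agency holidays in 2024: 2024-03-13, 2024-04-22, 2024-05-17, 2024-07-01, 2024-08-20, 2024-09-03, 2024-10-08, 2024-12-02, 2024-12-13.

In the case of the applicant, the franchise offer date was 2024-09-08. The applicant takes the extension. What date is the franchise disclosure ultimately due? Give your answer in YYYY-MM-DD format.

From 2024-09-08, 21 calendar days later is 2024-09-29.
Because 2024-09-29 is a Sunday, the deadline becomes 2024-09-30 (Monday).
Applying the 5-business-day extension: 5 business days after 2024-09-30 is 2024-10-07.
2024-10-07 is a Monday and not a listed holiday, so it stands.
So the filing is due 2024-10-07.

2024-10-07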